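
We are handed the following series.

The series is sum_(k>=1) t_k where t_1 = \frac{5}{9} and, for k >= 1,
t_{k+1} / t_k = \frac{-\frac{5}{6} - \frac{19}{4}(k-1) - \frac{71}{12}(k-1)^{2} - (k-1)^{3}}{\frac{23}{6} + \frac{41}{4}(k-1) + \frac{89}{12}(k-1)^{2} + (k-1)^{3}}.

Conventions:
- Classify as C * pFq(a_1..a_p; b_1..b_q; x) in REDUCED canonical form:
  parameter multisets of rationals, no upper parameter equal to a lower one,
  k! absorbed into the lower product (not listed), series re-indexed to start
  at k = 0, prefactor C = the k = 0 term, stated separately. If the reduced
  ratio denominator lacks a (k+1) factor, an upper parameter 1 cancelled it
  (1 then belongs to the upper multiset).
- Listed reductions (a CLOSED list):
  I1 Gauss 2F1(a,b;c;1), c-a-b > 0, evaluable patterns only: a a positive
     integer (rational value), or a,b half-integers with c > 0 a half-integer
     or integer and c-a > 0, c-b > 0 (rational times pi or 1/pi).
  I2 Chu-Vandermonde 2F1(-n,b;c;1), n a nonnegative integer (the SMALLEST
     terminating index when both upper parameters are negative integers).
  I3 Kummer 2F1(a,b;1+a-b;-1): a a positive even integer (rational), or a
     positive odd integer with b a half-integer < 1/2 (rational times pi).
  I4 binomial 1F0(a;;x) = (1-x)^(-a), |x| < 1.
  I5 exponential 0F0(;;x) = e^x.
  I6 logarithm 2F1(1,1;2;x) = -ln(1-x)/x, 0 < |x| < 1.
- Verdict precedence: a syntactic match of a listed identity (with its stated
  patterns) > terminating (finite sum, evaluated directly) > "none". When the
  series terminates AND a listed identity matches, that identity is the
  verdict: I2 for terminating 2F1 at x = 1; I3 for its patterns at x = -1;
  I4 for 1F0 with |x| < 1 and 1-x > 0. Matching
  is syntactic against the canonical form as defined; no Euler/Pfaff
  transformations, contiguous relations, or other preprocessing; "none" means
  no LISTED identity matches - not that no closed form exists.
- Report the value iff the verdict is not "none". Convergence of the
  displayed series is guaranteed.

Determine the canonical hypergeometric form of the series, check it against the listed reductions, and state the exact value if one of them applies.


x = -1 here; the reduced form reads 2F1, upper {\frac{1}{4}, 5}, lower {\frac{23}{4}}, C = \frac{5}{9}. Verdict: none here - no I1-I6 shape fits x = -1 with lower {\frac{23}{4}}.

Key observation: t_0 being \frac{5}{9}, cancel k + 2/3 from the displayed ratio first; then C = 5/9, x = -1.
Consecutive-term ratio: r(k) = -1 * (k+\frac{1}{4}) (k+5) / [(k+\frac{23}{4}) (k+1)] - rational; roots negated = parameters, x = -1, C = \frac{5}{9}.


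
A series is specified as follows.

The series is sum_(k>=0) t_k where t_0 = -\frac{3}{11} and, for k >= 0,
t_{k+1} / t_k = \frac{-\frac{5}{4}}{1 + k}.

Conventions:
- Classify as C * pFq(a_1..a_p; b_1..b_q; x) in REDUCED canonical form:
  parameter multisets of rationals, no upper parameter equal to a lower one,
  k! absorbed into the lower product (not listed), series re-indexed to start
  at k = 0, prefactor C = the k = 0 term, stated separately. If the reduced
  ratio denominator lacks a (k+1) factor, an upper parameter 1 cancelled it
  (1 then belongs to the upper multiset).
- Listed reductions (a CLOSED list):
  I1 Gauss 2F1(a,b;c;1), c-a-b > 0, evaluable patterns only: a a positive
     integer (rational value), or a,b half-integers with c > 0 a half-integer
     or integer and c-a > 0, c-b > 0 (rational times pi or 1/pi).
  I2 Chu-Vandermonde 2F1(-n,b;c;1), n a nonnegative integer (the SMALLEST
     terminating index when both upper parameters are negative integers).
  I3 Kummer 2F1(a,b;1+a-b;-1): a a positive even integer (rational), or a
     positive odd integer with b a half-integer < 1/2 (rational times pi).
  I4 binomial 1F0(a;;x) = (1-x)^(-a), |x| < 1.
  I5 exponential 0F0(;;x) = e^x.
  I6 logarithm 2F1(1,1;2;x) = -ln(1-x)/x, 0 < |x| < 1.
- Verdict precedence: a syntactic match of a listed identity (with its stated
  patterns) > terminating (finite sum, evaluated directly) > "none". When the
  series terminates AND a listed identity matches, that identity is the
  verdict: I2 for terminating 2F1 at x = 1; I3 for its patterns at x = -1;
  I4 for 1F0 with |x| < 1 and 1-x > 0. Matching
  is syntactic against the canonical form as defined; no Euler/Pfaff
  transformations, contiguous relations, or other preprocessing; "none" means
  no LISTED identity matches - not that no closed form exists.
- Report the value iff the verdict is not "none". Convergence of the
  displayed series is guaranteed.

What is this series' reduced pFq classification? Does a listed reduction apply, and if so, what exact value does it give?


Reduced: x = -\frac{5}{4}, 0F0, upper = {-}, lower = {-}, C = -\frac{3}{11}. Verdict: exponential (I5) matches (the 0F0 exponential series at x = -\frac{5}{4}). Sum: \left(-\frac{3}{11}\right) \cdot e^{-\frac{5}{4}}.

Key step: t_0 being -\frac{3}{11}, roots of the ratio polynomials (C = -3/11, x = -5/4) are the negated parameters.
Term ratio: r(k) = -\frac{5}{4} * 1 / [(k+1)] - poly over poly, x = -\frac{5}{4} from leading terms; C = -\frac{3}{11} at k = 0.


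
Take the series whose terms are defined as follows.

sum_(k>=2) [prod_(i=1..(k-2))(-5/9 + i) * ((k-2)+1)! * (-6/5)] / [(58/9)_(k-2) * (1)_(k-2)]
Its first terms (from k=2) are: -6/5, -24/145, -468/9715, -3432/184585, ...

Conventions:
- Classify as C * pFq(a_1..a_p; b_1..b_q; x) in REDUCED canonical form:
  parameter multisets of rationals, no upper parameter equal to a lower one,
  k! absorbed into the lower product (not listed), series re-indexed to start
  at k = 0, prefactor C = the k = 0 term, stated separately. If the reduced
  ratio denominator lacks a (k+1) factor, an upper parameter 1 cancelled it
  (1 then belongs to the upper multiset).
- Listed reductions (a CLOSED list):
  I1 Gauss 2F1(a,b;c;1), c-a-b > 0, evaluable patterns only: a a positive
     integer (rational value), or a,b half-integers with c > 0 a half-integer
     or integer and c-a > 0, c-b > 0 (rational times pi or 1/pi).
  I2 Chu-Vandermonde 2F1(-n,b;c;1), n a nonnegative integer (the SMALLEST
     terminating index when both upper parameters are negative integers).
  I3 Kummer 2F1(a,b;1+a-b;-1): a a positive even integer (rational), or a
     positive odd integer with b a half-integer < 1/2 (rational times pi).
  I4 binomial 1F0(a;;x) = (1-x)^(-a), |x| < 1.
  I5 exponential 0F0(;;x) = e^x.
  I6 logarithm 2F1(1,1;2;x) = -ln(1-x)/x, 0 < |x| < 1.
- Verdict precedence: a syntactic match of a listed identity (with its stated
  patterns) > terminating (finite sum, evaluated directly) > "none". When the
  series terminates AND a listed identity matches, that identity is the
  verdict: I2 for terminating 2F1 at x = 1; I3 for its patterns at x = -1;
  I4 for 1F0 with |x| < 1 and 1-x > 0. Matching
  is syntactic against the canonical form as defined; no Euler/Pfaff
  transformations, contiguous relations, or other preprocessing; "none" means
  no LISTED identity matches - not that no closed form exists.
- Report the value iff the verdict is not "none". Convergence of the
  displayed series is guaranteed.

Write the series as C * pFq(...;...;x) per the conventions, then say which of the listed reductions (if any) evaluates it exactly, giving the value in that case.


Canonical form: C = -6/5 times 2F1 with upper {4/9, 2}, lower {58/9}, x = 1. Verdict (x = 1): the Gauss summation I1 applies (x = 1: the Gamma ratio telescopes since c-a-b = 4 > 0 and a = 2 in Z>0). Sum: -196/135.

Key step: t_0 = -6/5 here, and (1)_k (prefactor -6/5) is k! itself.
Adjacent-term ratio: r(k) = 1 * (k+4/9) (k+2) / [(k+58/9) (k+1)] - rational in k. x = 1; t_0 = -6/5; negate the roots.


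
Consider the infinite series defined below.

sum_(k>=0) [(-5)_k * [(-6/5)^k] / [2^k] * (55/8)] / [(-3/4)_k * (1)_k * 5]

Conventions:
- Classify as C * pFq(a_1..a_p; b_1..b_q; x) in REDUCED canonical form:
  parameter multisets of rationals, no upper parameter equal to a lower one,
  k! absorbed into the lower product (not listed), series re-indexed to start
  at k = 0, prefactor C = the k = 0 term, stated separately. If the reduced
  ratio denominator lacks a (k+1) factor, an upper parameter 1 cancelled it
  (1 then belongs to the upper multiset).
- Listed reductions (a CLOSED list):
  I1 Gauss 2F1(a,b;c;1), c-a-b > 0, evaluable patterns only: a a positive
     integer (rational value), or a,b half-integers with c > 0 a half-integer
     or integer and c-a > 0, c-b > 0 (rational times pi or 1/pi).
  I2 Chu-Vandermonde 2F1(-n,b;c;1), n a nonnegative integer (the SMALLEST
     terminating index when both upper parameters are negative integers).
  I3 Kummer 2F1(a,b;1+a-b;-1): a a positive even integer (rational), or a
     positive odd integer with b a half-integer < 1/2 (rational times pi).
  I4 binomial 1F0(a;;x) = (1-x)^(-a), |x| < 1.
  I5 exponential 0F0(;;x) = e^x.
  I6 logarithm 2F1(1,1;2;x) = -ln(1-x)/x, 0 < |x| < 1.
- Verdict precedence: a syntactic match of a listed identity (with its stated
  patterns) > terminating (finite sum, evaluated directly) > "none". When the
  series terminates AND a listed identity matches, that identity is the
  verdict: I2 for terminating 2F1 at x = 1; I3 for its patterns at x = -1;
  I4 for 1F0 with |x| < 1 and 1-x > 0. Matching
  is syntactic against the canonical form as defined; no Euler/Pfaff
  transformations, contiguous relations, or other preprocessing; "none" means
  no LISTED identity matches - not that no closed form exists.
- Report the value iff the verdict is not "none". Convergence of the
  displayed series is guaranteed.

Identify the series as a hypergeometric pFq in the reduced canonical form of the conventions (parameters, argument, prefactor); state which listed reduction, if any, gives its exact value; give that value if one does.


The tell: from the first term 11/8: the two k-th powers (C = 11/8) combine into one argument.
Consecutive-term ratio: r(k) = (-3/5) * (k-5) / [(k-3/4) (k+1)] ; factor over Q: parameters, x = (-3/5), and C = 11/8.

Prefactor 11/8, argument -3/5: 1F1 with upper {-5} over lower {-3/4}. Verdict: terminating - upper parameter -5 makes this a finite sum (last index 5), evaluated exactly. Exact value: -73042101/1625000.


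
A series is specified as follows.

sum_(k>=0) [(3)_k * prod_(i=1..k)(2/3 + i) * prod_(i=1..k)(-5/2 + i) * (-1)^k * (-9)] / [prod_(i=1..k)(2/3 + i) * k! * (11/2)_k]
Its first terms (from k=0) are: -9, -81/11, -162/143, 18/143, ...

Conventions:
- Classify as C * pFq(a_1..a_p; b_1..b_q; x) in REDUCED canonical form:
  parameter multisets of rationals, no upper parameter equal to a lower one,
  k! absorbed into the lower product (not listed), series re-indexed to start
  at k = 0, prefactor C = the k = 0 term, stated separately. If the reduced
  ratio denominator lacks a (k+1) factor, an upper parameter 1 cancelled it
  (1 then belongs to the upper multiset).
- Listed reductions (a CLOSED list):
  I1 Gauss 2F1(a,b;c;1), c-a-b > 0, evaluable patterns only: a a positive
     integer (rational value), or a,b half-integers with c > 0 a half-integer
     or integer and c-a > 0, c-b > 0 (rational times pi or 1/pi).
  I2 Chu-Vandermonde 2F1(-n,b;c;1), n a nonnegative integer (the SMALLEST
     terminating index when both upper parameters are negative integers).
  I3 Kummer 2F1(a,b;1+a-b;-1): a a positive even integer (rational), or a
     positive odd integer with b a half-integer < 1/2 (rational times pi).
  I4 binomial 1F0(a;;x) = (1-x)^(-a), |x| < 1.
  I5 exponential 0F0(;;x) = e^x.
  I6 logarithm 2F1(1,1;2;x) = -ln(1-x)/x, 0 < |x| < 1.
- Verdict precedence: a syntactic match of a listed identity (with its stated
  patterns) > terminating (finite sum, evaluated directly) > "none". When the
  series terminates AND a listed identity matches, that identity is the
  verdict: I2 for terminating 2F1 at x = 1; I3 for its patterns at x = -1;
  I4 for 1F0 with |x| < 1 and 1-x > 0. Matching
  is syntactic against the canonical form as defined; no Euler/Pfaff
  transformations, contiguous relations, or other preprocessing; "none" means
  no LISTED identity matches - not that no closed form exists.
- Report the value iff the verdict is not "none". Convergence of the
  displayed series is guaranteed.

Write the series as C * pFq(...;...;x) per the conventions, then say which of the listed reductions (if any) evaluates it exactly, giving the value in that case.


With C = -9: the canonical form is 2F1(-3/2, 3; 11/2; -1). Verdict: Kummer's theorem (I3) matches (x = -1; c = 11/2 equals 1+a-b for upper {-3/2, 3}: listed pattern). Exact value: (-2835/512) * pi.

Structural cue: x = (-1) and the lower running product (prefactor -9) is a rising factorial.
Adjacent-term ratio: r(k) = (-1) * (k-3/2) (k+3) / [(k+11/2) (k+1)] - rational in k. x = (-1); t_0 = -9; negate the roots.


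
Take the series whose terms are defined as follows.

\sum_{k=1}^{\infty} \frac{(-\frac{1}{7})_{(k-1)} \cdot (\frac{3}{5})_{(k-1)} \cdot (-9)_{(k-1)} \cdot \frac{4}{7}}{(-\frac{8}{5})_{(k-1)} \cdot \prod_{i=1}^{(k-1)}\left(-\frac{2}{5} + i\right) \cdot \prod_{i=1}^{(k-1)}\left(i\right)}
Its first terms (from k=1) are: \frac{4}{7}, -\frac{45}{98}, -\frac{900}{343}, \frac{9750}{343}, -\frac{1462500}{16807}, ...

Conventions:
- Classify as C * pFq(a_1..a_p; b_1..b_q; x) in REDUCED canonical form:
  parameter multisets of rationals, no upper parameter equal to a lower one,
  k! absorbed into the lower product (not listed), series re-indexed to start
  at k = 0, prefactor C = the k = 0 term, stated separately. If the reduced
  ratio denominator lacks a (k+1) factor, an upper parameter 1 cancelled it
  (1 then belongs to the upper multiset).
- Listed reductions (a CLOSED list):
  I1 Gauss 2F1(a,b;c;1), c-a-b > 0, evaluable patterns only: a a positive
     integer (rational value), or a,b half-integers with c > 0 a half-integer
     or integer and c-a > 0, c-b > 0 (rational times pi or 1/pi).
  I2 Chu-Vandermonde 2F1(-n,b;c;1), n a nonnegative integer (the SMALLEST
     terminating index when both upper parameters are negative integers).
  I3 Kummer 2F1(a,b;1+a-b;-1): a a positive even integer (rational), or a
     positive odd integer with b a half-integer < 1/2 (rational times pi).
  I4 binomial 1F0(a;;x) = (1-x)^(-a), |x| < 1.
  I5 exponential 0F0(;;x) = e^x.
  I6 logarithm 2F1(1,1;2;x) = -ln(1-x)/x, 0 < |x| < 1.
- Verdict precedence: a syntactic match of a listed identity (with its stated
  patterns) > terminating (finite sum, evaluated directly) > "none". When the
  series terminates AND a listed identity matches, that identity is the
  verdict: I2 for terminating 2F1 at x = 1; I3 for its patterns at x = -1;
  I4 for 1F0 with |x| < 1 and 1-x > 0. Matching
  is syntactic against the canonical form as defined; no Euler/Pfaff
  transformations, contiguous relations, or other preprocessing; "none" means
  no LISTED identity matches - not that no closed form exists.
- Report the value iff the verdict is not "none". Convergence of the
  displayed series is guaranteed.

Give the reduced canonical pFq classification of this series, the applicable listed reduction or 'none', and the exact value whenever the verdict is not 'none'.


Classification (C = \frac{4}{7}): 2F1 with upper {-9, -\frac{1}{7}}, lower {-\frac{8}{5}}, argument x = 1. Verdict: Chu-Vandermonde (I2) fires (terminating 2F1 at x = 1 with n = 9, b = -1/7, c = -\frac{8}{5}). Value: \frac{61714666669}{87002376692}.

Key observation: t_0 = \frac{4}{7} here, and the parameter 3/5 appears in both the upper and lower lists and cancels.
Adjacent-term ratio: r(k) = 1 * (k-9) (k-\frac{1}{7}) / [(k-\frac{8}{5}) (k+1)] - rational in k, leading ratio 1; with t_0 = \frac{4}{7}, classification follows.


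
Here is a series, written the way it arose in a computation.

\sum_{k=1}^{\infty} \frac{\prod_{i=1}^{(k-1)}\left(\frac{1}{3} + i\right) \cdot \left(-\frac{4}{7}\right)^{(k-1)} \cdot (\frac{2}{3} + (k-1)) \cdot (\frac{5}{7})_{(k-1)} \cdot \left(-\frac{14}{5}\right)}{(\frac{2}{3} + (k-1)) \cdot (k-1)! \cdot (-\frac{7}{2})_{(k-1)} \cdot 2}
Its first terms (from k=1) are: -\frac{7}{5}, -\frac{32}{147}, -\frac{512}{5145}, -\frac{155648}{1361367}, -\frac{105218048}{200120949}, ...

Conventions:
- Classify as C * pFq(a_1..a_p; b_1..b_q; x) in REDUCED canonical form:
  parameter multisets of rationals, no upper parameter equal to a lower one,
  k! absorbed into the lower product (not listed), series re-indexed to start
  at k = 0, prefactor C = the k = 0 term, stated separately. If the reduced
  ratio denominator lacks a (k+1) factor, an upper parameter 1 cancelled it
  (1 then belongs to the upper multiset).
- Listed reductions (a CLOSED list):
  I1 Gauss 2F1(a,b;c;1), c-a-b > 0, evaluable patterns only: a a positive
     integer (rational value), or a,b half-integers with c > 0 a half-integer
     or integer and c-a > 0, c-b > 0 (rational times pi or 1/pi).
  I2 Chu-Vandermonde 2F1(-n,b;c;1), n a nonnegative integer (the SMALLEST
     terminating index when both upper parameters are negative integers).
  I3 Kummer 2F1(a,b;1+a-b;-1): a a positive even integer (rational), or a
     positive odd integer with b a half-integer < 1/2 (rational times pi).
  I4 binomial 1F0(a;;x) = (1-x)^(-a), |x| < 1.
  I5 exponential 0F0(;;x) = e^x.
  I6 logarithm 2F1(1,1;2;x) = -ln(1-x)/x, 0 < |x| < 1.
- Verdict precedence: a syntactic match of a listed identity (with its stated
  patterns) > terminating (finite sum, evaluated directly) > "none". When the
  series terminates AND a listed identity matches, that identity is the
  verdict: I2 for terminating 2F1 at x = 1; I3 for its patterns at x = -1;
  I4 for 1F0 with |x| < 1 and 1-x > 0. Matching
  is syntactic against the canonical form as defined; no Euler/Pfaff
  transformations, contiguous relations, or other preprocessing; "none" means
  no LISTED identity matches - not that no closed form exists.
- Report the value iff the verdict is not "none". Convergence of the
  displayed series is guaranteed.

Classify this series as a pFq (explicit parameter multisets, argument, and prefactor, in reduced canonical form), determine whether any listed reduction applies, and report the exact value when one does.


x = -\frac{4}{7} here; the reduced form reads 2F1, upper {\frac{5}{7}, \frac{4}{3}}, lower {-\frac{7}{2}}, C = -\frac{7}{5}. Verdict: none here - no I1-I6 shape fits x = -\frac{4}{7} with lower {-\frac{7}{2}}.

Structural cue: t_0 = -\frac{7}{5} here, and the running product (C = -7/5) telescopes to a rising factorial.
Adjacent-term ratio: r(k) = -\frac{4}{7} * (k+\frac{5}{7}) (k+\frac{4}{3}) / [(k-\frac{7}{2}) (k+1)] - rational in k. x = -\frac{4}{7}; t_0 = -\frac{7}{5}; negate the roots.


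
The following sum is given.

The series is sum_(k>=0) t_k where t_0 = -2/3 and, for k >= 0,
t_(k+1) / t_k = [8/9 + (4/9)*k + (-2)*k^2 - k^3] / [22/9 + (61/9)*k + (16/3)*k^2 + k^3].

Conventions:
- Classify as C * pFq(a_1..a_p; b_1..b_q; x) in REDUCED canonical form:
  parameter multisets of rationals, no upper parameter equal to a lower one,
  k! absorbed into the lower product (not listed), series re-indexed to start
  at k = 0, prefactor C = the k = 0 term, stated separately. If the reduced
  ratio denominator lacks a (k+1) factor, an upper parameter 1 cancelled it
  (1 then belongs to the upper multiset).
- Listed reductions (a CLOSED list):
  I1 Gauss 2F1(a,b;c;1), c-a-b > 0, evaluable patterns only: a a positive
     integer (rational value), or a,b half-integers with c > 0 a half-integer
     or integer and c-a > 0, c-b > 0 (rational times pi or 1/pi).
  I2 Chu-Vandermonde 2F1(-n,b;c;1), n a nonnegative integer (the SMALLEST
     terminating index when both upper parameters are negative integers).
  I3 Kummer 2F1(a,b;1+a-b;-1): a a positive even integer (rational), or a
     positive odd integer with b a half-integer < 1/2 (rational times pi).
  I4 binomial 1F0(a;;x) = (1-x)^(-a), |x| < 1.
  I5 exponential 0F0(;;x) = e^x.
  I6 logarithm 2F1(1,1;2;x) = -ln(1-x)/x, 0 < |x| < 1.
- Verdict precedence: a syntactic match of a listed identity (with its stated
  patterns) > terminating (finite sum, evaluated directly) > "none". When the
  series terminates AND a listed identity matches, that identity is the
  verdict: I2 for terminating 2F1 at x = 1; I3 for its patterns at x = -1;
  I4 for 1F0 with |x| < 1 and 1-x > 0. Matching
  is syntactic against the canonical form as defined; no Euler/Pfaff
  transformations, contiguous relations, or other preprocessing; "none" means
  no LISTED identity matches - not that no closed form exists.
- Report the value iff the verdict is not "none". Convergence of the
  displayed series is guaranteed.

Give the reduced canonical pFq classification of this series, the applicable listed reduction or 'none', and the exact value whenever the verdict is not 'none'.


Classification (C = -2/3): 2F1 with upper {-2/3, 2}, lower {11/3}, argument x = -1. Verdict: Kummer (I3) fires (x = -1; c = 11/3 equals 1+a-b for upper {-2/3, 2}: listed pattern). Value: -8/9.

Structural cue: from the first term -2/3: the ratio is unreduced: k + 2/3 divides both sides (prefactor -2/3).
Adjacent-term ratio: r(k) = (-1) * (k-2/3) (k+2) / [(k+11/3) (k+1)] ; factor over Q: parameters, x = (-1), and C = -2/3.


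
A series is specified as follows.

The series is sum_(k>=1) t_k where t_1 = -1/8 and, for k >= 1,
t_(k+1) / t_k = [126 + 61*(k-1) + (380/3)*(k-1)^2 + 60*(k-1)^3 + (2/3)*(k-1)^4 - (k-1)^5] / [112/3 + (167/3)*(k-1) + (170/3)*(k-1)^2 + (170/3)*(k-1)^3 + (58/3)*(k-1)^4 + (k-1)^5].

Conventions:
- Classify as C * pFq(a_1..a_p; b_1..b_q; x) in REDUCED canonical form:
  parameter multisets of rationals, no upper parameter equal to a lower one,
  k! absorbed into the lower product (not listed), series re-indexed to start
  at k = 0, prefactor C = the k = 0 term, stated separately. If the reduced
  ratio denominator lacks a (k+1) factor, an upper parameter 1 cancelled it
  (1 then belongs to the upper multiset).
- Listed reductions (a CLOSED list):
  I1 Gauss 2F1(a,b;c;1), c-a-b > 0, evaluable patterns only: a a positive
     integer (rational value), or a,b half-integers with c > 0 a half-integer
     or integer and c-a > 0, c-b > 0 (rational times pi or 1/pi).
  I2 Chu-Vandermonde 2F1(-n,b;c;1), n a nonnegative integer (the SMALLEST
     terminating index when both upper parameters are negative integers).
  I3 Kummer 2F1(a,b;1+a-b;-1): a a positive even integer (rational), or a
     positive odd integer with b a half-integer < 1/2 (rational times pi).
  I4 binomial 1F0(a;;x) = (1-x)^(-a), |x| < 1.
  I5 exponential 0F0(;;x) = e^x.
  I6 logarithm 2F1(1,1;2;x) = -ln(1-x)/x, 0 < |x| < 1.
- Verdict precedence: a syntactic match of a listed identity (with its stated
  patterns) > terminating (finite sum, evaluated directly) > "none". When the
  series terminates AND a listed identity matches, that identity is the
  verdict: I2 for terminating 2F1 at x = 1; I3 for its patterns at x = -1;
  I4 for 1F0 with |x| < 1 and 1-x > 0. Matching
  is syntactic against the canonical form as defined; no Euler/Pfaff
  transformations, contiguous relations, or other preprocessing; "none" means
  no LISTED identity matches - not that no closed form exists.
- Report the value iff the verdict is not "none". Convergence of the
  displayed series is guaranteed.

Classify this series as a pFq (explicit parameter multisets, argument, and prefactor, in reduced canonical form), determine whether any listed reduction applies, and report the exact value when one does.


Key observation: from the first term -1/8: the expanded ratio factors over Q; C = -1/8, roots give parameters.
Step ratio: r(k) = (-1) * (k-9) (k+6) / [(k+16) (k+1)] - poly over poly, x = (-1) from leading terms; C = -1/8 at k = 0.

Reduced: x = -1, 2F1, upper = {-9, 6}, lower = {16}, C = -1/8. Verdict (x = -1): Kummer (I3) applies (x = -1; c = 16 equals 1+a-b for upper {-9, 6}: listed pattern). Sum: -91/32.


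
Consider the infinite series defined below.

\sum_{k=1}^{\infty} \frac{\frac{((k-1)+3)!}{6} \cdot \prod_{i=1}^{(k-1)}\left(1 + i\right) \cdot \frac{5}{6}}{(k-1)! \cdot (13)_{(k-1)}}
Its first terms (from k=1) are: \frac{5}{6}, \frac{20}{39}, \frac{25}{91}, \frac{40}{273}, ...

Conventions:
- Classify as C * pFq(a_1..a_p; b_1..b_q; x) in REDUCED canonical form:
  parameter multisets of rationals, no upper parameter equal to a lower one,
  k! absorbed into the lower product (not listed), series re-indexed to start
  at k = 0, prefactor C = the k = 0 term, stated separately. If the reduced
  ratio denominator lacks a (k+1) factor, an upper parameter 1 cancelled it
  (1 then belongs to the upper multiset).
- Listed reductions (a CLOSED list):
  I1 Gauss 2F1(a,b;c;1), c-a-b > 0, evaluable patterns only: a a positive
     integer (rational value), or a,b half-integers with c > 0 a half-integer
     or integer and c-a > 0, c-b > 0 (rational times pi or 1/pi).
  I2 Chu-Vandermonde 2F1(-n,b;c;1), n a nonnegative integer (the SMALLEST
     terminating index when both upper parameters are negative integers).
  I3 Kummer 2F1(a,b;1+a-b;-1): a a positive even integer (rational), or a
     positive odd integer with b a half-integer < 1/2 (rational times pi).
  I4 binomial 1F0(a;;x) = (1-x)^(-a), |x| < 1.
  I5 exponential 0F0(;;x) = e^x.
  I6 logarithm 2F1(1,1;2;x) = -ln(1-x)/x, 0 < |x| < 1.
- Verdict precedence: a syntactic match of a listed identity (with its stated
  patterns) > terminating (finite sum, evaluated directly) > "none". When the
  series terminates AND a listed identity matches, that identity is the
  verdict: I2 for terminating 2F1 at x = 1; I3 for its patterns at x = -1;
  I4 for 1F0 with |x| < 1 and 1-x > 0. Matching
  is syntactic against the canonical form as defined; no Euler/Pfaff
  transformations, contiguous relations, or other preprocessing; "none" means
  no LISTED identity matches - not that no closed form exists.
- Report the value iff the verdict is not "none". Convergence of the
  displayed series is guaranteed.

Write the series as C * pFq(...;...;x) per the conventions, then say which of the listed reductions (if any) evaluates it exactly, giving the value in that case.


The series (x = 1) is 2F1: upper {2, 4}, lower {13}, prefactor \frac{5}{6}. Verdict: Gauss's theorem (I1) fires (x = 1: the Gamma ratio telescopes since c-a-b = 7 > 0 and a = 2 in Z>0). Sum: \frac{55}{28}.

Key observation: x = 1 and the factorial ratio (C = 5/6) (k+a-1)!/(a-1)! is a rising factorial (a)_k.
Adjacent-term ratio: r(k) = 1 * (k+2) (k+4) / [(k+13) (k+1)] ; factor over Q: parameters, x = 1, and C = \frac{5}{6}.


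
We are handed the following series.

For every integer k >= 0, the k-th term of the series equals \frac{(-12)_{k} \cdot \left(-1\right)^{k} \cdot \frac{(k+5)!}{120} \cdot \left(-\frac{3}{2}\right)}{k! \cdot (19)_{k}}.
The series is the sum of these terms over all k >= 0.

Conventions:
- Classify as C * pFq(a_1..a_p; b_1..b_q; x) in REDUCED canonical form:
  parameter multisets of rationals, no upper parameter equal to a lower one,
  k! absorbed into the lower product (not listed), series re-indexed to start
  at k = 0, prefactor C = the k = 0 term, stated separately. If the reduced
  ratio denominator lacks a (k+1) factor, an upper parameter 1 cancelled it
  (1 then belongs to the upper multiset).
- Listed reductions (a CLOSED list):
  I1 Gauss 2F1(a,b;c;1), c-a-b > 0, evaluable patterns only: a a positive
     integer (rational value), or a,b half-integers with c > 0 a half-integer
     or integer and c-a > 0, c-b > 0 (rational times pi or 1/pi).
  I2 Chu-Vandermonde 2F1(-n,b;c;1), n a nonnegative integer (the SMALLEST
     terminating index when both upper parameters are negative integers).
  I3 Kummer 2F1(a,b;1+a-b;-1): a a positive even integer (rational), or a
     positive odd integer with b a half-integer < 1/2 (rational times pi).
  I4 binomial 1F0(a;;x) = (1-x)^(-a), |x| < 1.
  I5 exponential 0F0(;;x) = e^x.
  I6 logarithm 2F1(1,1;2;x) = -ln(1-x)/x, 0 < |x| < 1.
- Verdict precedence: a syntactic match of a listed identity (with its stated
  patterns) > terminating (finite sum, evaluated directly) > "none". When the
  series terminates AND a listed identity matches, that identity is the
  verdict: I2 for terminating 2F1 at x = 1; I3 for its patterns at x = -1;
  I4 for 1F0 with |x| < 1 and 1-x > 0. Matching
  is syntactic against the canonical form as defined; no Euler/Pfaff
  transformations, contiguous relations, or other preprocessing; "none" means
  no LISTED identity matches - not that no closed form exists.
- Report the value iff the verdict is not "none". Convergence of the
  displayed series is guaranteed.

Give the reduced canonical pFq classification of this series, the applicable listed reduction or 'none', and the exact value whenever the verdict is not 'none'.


x = -1 here; the reduced form reads 2F1, upper {-12, 6}, lower {19}, C = -\frac{3}{2}. Verdict: Kummer's theorem (I3) matches (x = -1; c = 19 equals 1+a-b for upper {-12, 6}: listed pattern). Sum: -\frac{306}{5}.

Key step: t_0 being -\frac{3}{2}, the factorial ratio (prefactor -3/2) (k+a-1)!/(a-1)! is a rising factorial (a)_k.
Ratio: r(k) = -1 * (k-12) (k+6) / [(k+19) (k+1)] - poly over poly, x = -1 from leading terms; C = -\frac{3}{2} at k = 0.


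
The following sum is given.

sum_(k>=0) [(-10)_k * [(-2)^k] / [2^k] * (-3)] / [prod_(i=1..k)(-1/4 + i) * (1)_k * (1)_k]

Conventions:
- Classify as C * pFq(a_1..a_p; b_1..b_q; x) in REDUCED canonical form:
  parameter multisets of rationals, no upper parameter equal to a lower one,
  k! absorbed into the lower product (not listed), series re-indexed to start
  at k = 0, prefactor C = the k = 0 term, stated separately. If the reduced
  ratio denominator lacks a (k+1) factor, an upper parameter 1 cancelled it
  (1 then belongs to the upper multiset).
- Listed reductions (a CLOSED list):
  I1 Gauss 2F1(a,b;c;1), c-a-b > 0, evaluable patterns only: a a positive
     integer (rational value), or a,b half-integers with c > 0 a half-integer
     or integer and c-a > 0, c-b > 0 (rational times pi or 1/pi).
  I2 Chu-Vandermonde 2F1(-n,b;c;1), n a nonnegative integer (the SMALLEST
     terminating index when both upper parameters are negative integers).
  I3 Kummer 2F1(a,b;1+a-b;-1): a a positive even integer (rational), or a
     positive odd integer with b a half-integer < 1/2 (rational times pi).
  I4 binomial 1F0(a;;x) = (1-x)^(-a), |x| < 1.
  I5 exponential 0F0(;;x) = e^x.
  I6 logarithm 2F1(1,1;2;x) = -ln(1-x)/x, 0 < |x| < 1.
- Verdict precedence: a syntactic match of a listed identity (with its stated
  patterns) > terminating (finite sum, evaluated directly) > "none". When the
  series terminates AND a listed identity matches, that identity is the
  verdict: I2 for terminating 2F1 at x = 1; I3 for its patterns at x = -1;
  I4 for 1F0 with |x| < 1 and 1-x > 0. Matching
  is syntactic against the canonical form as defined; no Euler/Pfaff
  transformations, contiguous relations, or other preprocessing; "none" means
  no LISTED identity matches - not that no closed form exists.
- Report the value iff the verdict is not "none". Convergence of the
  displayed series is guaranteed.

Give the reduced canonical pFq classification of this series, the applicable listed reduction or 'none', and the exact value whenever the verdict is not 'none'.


First insight: from the first term -3: the two k-th powers (prefactor -3) combine into one argument.
Adjacent-term ratio: r(k) = (-1) * (k-10) / [(k+3/4) (k+1) (k+1)] ; factor over Q: parameters, x = (-1), and C = -3.

At argument -1: a 1F2 with upper {-10}, lower {3/4, 1}, scaled by C = -3. Verdict: terminating (-10 upstairs). 11 nonzero terms in all; added directly. Sum: -924432996406133371/8174187552155625.


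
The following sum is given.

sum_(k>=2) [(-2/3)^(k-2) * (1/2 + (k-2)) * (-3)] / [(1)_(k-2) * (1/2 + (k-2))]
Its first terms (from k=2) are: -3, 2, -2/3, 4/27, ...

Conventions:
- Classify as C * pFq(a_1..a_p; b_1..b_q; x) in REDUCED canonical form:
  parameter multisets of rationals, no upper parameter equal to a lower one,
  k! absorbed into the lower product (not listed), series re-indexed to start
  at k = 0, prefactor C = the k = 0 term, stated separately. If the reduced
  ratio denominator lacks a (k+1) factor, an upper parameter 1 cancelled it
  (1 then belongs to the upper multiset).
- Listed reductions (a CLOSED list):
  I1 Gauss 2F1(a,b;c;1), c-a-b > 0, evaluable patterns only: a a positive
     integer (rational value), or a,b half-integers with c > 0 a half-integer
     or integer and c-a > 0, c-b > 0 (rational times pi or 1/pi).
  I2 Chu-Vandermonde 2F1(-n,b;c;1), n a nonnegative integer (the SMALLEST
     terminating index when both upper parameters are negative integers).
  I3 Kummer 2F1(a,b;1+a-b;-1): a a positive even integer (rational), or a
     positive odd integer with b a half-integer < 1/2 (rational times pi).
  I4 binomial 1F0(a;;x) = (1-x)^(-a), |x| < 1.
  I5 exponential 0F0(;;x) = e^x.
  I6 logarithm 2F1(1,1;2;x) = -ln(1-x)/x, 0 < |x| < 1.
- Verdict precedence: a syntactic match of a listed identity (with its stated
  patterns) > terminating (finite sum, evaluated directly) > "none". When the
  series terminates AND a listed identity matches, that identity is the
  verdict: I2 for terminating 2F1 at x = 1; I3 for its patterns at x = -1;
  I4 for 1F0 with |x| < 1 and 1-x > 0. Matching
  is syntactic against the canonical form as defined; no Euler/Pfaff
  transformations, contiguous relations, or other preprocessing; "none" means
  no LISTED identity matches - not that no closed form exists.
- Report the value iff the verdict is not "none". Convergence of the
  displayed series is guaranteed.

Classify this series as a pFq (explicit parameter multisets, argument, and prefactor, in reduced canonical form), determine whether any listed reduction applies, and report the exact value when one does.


Prefactor -3, argument -2/3: 0F0 with upper {-} over lower {-}. Verdict: the I5 exponential reduction fires (the 0F0 exponential series at x = -2/3). Exact value: (-3) * e^(-2/3).

Key observation: x = (-2/3) and (1)_k (C = -3) is k! itself.
Term ratio: r(k) = (-2/3) * 1 / [(k+1)] - rational in k. x = (-2/3); t_0 = -3; negate the roots.


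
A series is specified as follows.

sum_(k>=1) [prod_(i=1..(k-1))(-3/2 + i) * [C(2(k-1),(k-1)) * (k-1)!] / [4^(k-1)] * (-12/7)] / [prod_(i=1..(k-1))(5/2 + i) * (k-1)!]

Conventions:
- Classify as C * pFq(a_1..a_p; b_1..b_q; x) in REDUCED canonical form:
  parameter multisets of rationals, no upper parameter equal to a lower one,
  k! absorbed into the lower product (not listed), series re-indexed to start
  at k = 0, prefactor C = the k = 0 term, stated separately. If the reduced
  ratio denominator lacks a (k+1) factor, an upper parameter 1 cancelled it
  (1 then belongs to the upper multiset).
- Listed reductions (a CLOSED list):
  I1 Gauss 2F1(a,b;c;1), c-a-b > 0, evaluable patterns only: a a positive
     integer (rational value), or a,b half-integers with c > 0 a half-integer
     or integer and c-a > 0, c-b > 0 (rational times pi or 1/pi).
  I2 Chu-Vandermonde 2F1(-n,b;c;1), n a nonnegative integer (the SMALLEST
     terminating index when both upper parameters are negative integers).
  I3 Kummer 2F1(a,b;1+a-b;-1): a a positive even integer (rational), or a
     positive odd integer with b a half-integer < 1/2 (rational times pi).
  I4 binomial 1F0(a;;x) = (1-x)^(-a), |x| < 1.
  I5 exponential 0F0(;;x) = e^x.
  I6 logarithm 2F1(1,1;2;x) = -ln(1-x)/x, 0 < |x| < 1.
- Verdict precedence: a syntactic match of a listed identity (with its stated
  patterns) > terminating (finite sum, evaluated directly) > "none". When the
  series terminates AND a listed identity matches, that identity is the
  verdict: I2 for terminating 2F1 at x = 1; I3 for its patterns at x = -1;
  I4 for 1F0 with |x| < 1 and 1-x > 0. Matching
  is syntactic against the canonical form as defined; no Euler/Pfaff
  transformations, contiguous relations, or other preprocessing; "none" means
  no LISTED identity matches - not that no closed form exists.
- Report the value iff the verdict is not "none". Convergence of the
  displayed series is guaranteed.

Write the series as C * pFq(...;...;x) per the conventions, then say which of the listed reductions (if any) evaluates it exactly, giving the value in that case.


Prefactor -12/7, argument 1: 2F1 with upper {-1/2, 1/2} over lower {7/2}. Verdict: Gauss (I1, half-integer pattern) fires (x = 1; upper {-1/2, 1/2} half-integers, c = 7/2 in the evaluable pattern). Hence: (-225/448) * pi.

The tell: with t_0 = -12/7, the lower running product (prefactor -12/7) is a rising factorial.
Consecutive-term ratio: r(k) = 1 * (k-1/2) (k+1/2) / [(k+7/2) (k+1)] ; factor over Q: parameters, x = 1, and C = -12/7.


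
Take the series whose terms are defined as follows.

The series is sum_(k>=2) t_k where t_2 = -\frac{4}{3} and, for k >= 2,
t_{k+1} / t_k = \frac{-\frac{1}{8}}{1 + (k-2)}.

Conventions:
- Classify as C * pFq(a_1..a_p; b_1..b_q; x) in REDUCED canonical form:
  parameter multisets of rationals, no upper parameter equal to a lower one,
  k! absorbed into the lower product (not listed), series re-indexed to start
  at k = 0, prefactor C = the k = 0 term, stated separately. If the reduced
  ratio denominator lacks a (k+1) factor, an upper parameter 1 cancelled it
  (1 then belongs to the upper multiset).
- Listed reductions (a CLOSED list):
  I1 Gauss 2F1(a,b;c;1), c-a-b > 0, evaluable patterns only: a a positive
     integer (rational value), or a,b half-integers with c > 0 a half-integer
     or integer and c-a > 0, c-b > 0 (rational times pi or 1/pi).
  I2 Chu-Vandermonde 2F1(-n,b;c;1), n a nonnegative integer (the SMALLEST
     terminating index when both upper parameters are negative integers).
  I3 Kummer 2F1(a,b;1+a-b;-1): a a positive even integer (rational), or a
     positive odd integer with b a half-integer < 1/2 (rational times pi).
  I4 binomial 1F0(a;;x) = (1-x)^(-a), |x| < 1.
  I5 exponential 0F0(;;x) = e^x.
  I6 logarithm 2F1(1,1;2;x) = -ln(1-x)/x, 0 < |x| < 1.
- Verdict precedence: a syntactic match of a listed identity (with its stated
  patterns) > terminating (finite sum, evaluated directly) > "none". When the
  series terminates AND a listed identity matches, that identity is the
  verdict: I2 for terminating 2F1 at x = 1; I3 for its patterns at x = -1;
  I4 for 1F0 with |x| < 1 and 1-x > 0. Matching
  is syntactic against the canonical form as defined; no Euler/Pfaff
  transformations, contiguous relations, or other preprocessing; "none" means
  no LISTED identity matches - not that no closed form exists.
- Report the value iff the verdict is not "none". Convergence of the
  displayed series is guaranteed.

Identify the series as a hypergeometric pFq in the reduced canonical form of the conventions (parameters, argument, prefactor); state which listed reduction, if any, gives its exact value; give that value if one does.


Key observation: t_0 = -\frac{4}{3} here, and the expanded ratio factors over Q; prefactor -4/3, roots give parameters.
Ratio: r(k) = -\frac{1}{8} * 1 / [(k+1)] - rational; roots negated = parameters, x = -\frac{1}{8}, C = -\frac{4}{3}.

Classification (C = -\frac{4}{3}): 0F0 with upper {-}, lower {-}, argument x = -\frac{1}{8}. Verdict: the I5 exponential reduction fires (the 0F0 exponential series at x = -\frac{1}{8}). Hence: \left(-\frac{4}{3}\right) \cdot e^{-\frac{1}{8}}.


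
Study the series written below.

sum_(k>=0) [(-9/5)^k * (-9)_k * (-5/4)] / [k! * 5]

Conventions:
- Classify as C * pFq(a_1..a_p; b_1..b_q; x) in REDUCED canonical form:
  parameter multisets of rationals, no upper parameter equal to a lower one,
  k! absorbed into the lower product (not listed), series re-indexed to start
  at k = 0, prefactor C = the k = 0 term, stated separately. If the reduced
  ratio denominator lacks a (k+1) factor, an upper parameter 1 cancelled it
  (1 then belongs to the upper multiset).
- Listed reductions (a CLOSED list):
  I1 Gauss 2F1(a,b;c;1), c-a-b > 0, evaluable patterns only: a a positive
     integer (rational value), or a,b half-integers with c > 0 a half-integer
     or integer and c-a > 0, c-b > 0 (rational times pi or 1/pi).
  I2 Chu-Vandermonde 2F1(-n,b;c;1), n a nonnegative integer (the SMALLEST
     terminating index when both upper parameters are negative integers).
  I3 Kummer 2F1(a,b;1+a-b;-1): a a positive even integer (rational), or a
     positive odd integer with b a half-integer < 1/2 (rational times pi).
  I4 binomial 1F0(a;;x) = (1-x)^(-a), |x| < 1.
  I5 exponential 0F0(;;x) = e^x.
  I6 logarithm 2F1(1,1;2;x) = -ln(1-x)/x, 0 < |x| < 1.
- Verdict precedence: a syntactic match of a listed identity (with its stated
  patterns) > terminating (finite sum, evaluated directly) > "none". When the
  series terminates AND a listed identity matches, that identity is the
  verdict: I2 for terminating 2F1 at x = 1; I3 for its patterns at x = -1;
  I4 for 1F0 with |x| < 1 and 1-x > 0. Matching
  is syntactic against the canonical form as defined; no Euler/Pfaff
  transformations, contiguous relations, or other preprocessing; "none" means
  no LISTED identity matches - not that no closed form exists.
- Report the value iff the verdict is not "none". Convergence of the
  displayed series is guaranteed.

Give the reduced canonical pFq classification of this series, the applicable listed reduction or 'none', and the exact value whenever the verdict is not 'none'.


Key step: x = (-9/5) and the constant factors (prefactor -1/4) combine into one prefactor.
Consecutive-term ratio: r(k) = (-9/5) * (k-9) / [(k+1)] - rational in k. x = (-9/5); t_0 = -1/4; negate the roots.

Reduced: x = -9/5, 1F0, upper = {-9}, lower = {-}, C = -1/4. Verdict: terminating - upper parameter -9 makes this a finite sum (last index 9), evaluated exactly. Exact value: -5165261696/1953125.
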